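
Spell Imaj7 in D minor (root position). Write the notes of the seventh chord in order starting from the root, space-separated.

Imaj7 is built on scale degree 1, which is D in both D minor and its parallel. Stacking thirds in D major on D gives D–F#–A–C#.

D F# A C#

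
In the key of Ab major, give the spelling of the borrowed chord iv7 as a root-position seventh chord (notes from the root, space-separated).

The root, Db, is scale degree 4 — the same note in Ab major and Ab minor; only the chord quality changes. Stacking thirds in Ab minor on Db gives Db–Fb–Ab–Cb.

Db Fb Ab Cb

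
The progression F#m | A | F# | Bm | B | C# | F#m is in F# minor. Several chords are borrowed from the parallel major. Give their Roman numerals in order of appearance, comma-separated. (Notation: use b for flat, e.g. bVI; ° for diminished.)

The diatonic triads in F# minor (with V from harmonic minor) are F#m, G#dim, A, Bm, C#, D, E. F#m, A, Bm and C# all belong to that set. F# (F#–A#–C#) doesn't fit — on degree 1 F# minor would have F#m (i). F# is the degree-1 chord of F# major, so it is the borrowed I. B (B–D#–F#) is not: scale degree 4 in F# minor carries Bm (iv). In F# major the chord on that degree is B, so here it functions as IV, borrowed from the parallel major.

I, IV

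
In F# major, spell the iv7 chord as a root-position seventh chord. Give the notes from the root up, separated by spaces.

B D F# A

iv7 is built on scale degree 4, which is B in both F# major and its parallel. Building the minor-seventh chord from the parallel minor on B: B–D–F#–A.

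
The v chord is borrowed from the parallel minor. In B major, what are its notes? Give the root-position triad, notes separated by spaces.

F# A C#

v is built on scale degree 5, which is F# in both B major and its parallel. Stacking thirds in B minor on F# gives F#–A–C#.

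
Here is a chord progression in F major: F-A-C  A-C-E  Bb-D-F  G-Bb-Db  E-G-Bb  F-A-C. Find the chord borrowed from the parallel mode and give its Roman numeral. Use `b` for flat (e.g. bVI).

F major has the diatonic set F, Gm, Am, Bb, C, Dm, Edim. F–A–C = F, A–C–E = Am, Bb–D–F = Bb and E–G–Bb = Edim are all diatonic. G–Bb–Db doesn't fit — on degree 2 F major would have Gm (ii). Gdim is the degree-2 chord of F minor, so it is the borrowed ii°.

ii°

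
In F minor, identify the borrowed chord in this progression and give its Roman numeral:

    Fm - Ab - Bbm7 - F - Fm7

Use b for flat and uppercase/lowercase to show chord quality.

I

The diatonic triads in F minor (with V from harmonic minor) are Fm, Gdim, Ab, Bbm, C, Db, Eb. Fm, Ab, Bbm7 and Fm7 are all diatonic. F (F–A–C) doesn't fit — on degree 1 F minor would have Fm (i). F is the degree-1 chord of F major, so it is the borrowed I.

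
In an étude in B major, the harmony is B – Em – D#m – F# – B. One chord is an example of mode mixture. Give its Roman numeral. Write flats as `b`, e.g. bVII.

iv

B major has the diatonic set B, C#m, D#m, E, F#, G#m, A#dim. B, D#m and F# all belong to that set. Em (E–G–B) doesn't fit — on degree 4 B major would have E (IV). Em is the degree-4 chord of B minor, so it is the borrowed iv.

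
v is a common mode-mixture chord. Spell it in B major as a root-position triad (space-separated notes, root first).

F# A C#

v is built on scale degree 5, which is F# in both B major and its parallel. Stacking thirds in B minor on F# gives F#–A–C#.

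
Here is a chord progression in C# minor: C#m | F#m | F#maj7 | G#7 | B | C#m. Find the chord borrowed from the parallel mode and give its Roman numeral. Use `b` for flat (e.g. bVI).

IVmaj7

C# minor has the diatonic set C#m, D#dim, E, F#m, G#, A, B (with V from harmonic minor). Of the given chords, C#m, F#m, G#7 and B are diatonic. But F#maj7 (F#–A#–C#–E#) is foreign: the diatonic iv on degree 4 is F#m, whereas F#maj7 comes from C# major. It is labeled IVmaj7.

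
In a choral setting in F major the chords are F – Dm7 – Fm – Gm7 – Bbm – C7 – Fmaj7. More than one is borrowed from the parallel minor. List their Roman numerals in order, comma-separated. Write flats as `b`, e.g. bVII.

i, iv

In F major the diatonic chords are F, Gm, Am, Bb, C, Dm, Edim. F, Dm7, Gm7, C7 and Fmaj7 all belong to that set. But Fm (F–Ab–C) is foreign: the diatonic I on degree 1 is F, whereas Fm comes from F minor. It is labeled i. But Bbm (Bb–Db–F) is foreign: the diatonic IV on degree 4 is Bb, whereas Bbm comes from F minor. It is labeled iv.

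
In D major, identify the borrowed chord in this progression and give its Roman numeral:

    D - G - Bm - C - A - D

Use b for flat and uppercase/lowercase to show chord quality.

bVII

The diatonic triads in D major are D, Em, F#m, G, A, Bm, C#dim. D, G, Bm and A all belong to that set. C (C–E–G) doesn't fit — on degree 7 D major would have C#dim (vii°). C is the degree-7 chord of D minor, so it is the borrowed bVII.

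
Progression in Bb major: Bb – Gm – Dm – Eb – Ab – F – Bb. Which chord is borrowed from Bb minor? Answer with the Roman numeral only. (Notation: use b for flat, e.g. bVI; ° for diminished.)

bVII

Bb major has the diatonic set Bb, Cm, Dm, Eb, F, Gm, Adim. Bb, Gm, Dm, Eb and F all belong to that set. Ab (Ab–C–Eb) doesn't fit — on degree 7 Bb major would have Adim (vii°). Ab is the degree-7 chord of Bb minor, so it is the borrowed bVII.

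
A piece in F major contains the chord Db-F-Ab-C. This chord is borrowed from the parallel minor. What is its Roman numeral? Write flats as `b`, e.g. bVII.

In F major scale degree 6 is D; Db is its lowered form, from F minor. The diatonic chord on degree 6 would be Dm (vi), but Db–F–Ab–C is the major-seventh chord from F minor. As a borrowed chord it is labeled bVImaj7.

bVImaj7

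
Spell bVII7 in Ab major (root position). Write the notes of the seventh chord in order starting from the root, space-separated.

Gb Bb Db Fb

bVII7 is built on the lowered scale degree 7. In Ab major degree 7 is G; lowered it becomes Gb. Building the dominant-seventh chord from the parallel minor on Gb: Gb–Bb–Db–Fb.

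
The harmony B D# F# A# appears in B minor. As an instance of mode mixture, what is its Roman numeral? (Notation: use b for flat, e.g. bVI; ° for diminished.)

B is scale degree 1 in B minor. Diatonically B minor has Bm (i) on that degree; B–D#–F#–A# is instead the major-seventh chord native to B major, so it takes the label Imaj7.

Imaj7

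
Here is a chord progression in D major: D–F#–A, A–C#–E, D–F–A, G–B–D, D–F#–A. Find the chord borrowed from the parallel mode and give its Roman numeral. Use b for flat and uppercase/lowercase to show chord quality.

i

The diatonic triads in D major are D, Em, F#m, G, A, Bm, C#dim. D–F#–A = D, A–C#–E = A and G–B–D = G are all diatonic. But D–F–A is foreign: the diatonic I on degree 1 is D, whereas Dm comes from D minor. It is labeled i.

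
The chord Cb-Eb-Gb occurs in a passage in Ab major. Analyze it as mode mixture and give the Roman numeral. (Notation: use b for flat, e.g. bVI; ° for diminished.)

In Ab major scale degree 3 is C; Cb is its lowered form, from Ab minor. Diatonically Ab major has Cm (iii) on that degree; Cb–Eb–Gb is instead the major chord native to Ab minor, so it takes the label bIII.

bIII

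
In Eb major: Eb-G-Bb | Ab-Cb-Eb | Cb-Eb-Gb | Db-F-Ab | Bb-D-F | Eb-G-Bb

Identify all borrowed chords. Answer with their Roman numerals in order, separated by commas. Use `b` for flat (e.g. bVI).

iv, bVI, bVII

Eb major has the diatonic set Eb, Fm, Gm, Ab, Bb, Cm, Ddim. Eb–G–Bb = Eb and Bb–D–F = Bb are both diatonic. Ab–Cb–Eb doesn't fit — on degree 4 Eb major would have Ab (IV). Abm is the degree-4 chord of Eb minor, so it is the borrowed iv. But Cb–Eb–Gb is foreign: the diatonic vi on degree 6 is Cm, whereas Cb comes from Eb minor. It is labeled bVI. But Db–F–Ab is foreign: the diatonic vii° on degree 7 is Ddim, whereas Db comes from Eb minor. It is labeled bVII.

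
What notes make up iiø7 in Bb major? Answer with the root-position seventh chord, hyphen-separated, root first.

iiø7 is built on scale degree 2, which is C in both Bb major and its parallel. Building the half-diminished-seventh chord from the parallel minor on C: C–Eb–Gb–Bb.

C-Eb-Gb-Bb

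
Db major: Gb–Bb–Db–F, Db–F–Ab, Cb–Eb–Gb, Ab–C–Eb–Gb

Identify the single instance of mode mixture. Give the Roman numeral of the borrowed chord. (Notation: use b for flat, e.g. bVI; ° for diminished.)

The diatonic triads in Db major are Db, Ebm, Fm, Gb, Ab, Bbm, Cdim. Of the given chords, Gb–Bb–Db–F = Gbmaj7, Db–F–Ab = Db and Ab–C–Eb–Gb = Ab7 are diatonic. Cb–Eb–Gb is not: scale degree 7 in Db major carries Cdim (vii°). In Db minor the chord on that degree is Cb, so here it functions as bVII, borrowed from the parallel minor.

bVII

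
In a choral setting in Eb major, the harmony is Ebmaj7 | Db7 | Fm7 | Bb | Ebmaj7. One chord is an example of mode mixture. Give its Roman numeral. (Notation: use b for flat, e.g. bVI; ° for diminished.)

bVII7

Eb major has the diatonic set Eb, Fm, Gm, Ab, Bb, Cm, Ddim. Of the given chords, Ebmaj7, Fm7 and Bb are diatonic. But Db7 (Db–F–Ab–Cb) is foreign: the diatonic vii° on degree 7 is Ddim, whereas Db7 comes from Eb minor. It is labeled bVII7.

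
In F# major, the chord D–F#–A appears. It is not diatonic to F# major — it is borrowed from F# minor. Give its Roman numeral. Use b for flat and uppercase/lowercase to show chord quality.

bVI

In F# major scale degree 6 is D#; D is its lowered form, from F# minor. Diatonically F# major has D#m (vi) on that degree; D–F#–A is instead the major chord native to F# minor, so it takes the label bVI.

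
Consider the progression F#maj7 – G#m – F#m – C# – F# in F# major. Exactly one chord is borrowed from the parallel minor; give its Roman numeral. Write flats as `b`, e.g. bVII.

The diatonic triads in F# major are F#, G#m, A#m, B, C#, D#m, E#dim. Of the given chords, F#maj7, G#m, C# and F# are diatonic. F#m (F#–A–C#) is not: scale degree 1 in F# major carries F# (I). In F# minor the chord on that degree is F#m, so here it functions as i, borrowed from the parallel minor.

i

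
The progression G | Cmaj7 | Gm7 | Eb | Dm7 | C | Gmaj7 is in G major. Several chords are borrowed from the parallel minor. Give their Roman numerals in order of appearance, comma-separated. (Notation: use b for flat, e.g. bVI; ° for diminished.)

G major has the diatonic set G, Am, Bm, C, D, Em, F#dim. G, Cmaj7, C and Gmaj7 are all diatonic. Gm7 (G–Bb–D–F) is not: scale degree 1 in G major carries G (I). In G minor the chord on that degree is Gm7, so here it functions as i7, borrowed from the parallel minor. Eb (Eb–G–Bb) doesn't fit — on degree 6 G major would have Em (vi). Eb is the degree-6 chord of G minor, so it is the borrowed bVI. But Dm7 (D–F–A–C) is foreign: the diatonic V on degree 5 is D, whereas Dm7 comes from G minor. It is labeled v7.

i7, bVI, v7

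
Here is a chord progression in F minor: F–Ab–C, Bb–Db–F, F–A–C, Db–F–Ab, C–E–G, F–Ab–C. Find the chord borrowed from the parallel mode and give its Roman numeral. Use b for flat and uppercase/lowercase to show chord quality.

The diatonic triads in F minor (with V from harmonic minor) are Fm, Gdim, Ab, Bbm, C, Db, Eb. F–Ab–C = Fm, Bb–Db–F = Bbm, Db–F–Ab = Db and C–E–G = C are all diatonic. But F–A–C is foreign: the diatonic i on degree 1 is Fm, whereas F comes from F major. It is labeled I.

I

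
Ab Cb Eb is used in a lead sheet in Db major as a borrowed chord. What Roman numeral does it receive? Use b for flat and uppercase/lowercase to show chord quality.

v

The root Ab is the diatonic 5th degree of Db major; the borrowing shows in the chord quality. Diatonically Db major has Ab (V) on that degree; Ab–Cb–Eb is instead the minor chord native to Db minor, so it takes the label v.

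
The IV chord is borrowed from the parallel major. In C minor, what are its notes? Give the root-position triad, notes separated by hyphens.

F-A-C

IV is built on scale degree 4, which is F in both C minor and its parallel. In C major the chord on F is F–A–C.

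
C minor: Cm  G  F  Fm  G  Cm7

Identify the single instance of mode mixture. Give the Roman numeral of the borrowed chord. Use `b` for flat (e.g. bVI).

IV

In C minor (with V from harmonic minor) the diatonic chords are Cm, Ddim, Eb, Fm, G, Ab, Bb. Of the given chords, Cm, G, Fm and Cm7 are diatonic. But F (F–A–C) is foreign: the diatonic iv on degree 4 is Fm, whereas F comes from C major. It is labeled IV.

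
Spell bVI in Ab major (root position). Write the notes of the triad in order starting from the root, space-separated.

Fb Ab Cb

Scale degree 6 in Ab major is F. bVI uses the lowered form, Fb, taken from Ab minor. In Ab minor the chord on Fb is Fb–Ab–Cb.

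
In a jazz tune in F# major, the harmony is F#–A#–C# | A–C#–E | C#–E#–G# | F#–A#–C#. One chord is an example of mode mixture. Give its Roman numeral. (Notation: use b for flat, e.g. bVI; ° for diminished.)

F# major has the diatonic set F#, G#m, A#m, B, C#, D#m, E#dim. F#–A#–C# = F# and C#–E#–G# = C# both belong to that set. A–C#–E is not: scale degree 3 in F# major carries A#m (iii). In F# minor the chord on that degree is A, so here it functions as bIII, borrowed from the parallel minor.

bIII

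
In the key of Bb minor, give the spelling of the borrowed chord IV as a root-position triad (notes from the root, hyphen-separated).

The root, Eb, is scale degree 4 — the same note in Bb minor and Bb major; only the chord quality changes. Building the major chord from the parallel major on Eb: Eb–G–Bb.

Eb-G-Bb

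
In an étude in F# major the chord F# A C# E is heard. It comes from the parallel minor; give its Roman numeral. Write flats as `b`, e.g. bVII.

F# is scale degree 1 in F# major. F#–A–C#–E is a minor-seventh chord — the form found in F# minor, not the diatonic I (F#). Borrowed into F# major it is written i7.

i7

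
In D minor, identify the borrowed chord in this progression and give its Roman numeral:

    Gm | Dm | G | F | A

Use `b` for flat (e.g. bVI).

D minor has the diatonic set Dm, Edim, F, Gm, A, Bb, C (with V from harmonic minor). Gm, Dm, F and A are all diatonic. G (G–B–D) doesn't fit — on degree 4 D minor would have Gm (iv). G is the degree-4 chord of D major, so it is the borrowed IV.

IV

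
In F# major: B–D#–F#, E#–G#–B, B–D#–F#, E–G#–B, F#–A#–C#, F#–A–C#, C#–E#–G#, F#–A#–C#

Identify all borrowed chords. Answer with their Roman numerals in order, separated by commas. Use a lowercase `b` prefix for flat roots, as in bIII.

bVII, i

The diatonic triads in F# major are F#, G#m, A#m, B, C#, D#m, E#dim. Of the given chords, B–D#–F# = B, E#–G#–B = E#dim, F#–A#–C# = F# and C#–E#–G# = C# are diatonic. E–G#–B is not: scale degree 7 in F# major carries E#dim (vii°). In F# minor the chord on that degree is E, so here it functions as bVII, borrowed from the parallel minor. F#–A–C# doesn't fit — on degree 1 F# major would have F# (I). F#m is the degree-1 chord of F# minor, so it is the borrowed i.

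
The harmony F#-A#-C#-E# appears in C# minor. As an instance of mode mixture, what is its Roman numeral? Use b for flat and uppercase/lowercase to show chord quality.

F# is scale degree 4 in C# minor. The diatonic chord on degree 4 would be F#m (iv), but F#–A#–C#–E# is the major-seventh chord from C# major. As a borrowed chord it is labeled IVmaj7.

IVmaj7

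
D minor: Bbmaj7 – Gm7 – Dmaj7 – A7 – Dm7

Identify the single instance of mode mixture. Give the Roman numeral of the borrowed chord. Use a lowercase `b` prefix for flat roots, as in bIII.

The diatonic triads in D minor (with V from harmonic minor) are Dm, Edim, F, Gm, A, Bb, C. Bbmaj7, Gm7, A7 and Dm7 all belong to that set. Dmaj7 (D–F#–A–C#) is not: scale degree 1 in D minor carries Dm (i). In D major the chord on that degree is Dmaj7, so here it functions as Imaj7, borrowed from the parallel major.

Imaj7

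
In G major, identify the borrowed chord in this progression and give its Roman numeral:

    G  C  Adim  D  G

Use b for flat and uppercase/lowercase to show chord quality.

ii°

The diatonic triads in G major are G, Am, Bm, C, D, Em, F#dim. G, C and D all belong to that set. Adim (A–C–Eb) is not: scale degree 2 in G major carries Am (ii). In G minor the chord on that degree is Adim, so here it functions as ii°, borrowed from the parallel minor.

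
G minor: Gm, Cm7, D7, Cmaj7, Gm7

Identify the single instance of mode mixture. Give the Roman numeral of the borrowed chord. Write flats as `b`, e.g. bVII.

G minor has the diatonic set Gm, Adim, Bb, Cm, D, Eb, F (with V from harmonic minor). Of the given chords, Gm, Cm7, D7 and Gm7 are diatonic. Cmaj7 (C–E–G–B) doesn't fit — on degree 4 G minor would have Cm (iv). Cmaj7 is the degree-4 chord of G major, so it is the borrowed IVmaj7.

IVmaj7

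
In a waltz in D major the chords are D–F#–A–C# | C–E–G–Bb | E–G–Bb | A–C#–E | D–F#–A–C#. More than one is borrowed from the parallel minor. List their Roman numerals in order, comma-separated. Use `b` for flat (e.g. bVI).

bVII7, ii°

The diatonic triads in D major are D, Em, F#m, G, A, Bm, C#dim. D–F#–A–C# = Dmaj7 and A–C#–E = A both belong to that set. C–E–G–Bb doesn't fit — on degree 7 D major would have C#dim (vii°). C7 is the degree-7 chord of D minor, so it is the borrowed bVII7. E–G–Bb is not: scale degree 2 in D major carries Em (ii). In D minor the chord on that degree is Edim, so here it functions as ii°, borrowed from the parallel minor.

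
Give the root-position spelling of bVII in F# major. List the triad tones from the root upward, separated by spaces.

E G# B

The root of bVII is the lowered 7th degree: E# becomes E. In F# minor the chord on E is E–G#–B.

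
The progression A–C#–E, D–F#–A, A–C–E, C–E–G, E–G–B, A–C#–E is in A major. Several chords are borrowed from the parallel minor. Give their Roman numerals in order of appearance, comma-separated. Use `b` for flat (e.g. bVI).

In A major the diatonic chords are A, Bm, C#m, D, E, F#m, G#dim. A–C#–E = A and D–F#–A = D both belong to that set. A–C–E is not: scale degree 1 in A major carries A (I). In A minor the chord on that degree is Am, so here it functions as i, borrowed from the parallel minor. C–E–G doesn't fit — on degree 3 A major would have C#m (iii). C is the degree-3 chord of A minor, so it is the borrowed bIII. E–G–B is not: scale degree 5 in A major carries E (V). In A minor the chord on that degree is Em, so here it functions as v, borrowed from the parallel minor.

i, bIII, v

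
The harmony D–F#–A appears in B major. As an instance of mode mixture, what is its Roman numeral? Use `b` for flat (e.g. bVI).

bIII

The root D is the lowered 3rd scale degree — diatonically B major has D# there. D–F#–A is a major chord — the form found in B minor, not the diatonic iii (D#m). Borrowed into B major it is written bIII.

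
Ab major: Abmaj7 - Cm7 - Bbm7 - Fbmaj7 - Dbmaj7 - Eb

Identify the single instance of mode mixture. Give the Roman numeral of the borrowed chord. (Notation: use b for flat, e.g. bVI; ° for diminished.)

The diatonic triads in Ab major are Ab, Bbm, Cm, Db, Eb, Fm, Gdim. Abmaj7, Cm7, Bbm7, Dbmaj7 and Eb are all diatonic. Fbmaj7 (Fb–Ab–Cb–Eb) is not: scale degree 6 in Ab major carries Fm (vi). In Ab minor the chord on that degree is Fbmaj7, so here it functions as bVImaj7, borrowed from the parallel minor.

bVImaj7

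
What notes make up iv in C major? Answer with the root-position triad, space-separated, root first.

F Ab C

iv is built on scale degree 4, which is F in both C major and its parallel. Stacking thirds in C minor on F gives F–Ab–C.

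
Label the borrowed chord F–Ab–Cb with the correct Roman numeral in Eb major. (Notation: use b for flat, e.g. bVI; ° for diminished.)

The root F is the diatonic 2nd degree of Eb major; the borrowing shows in the chord quality. The diatonic chord on degree 2 would be Fm (ii), but F–Ab–Cb is the diminished chord from Eb minor. As a borrowed chord it is labeled ii°.

ii°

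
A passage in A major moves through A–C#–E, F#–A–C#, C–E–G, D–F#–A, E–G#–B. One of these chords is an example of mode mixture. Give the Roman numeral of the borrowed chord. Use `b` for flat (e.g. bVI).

bIII

In A major the diatonic chords are A, Bm, C#m, D, E, F#m, G#dim. Of the given chords, A–C#–E = A, F#–A–C# = F#m, D–F#–A = D and E–G#–B = E are diatonic. C–E–G doesn't fit — on degree 3 A major would have C#m (iii). C is the degree-3 chord of A minor, so it is the borrowed bIII.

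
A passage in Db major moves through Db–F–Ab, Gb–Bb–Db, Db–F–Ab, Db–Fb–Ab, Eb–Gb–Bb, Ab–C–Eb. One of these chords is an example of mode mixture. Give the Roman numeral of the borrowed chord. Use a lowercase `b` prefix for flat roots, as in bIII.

i

Db major has the diatonic set Db, Ebm, Fm, Gb, Ab, Bbm, Cdim. Db–F–Ab = Db, Gb–Bb–Db = Gb, Eb–Gb–Bb = Ebm and Ab–C–Eb = Ab all belong to that set. Db–Fb–Ab is not: scale degree 1 in Db major carries Db (I). In Db minor the chord on that degree is Dbm, so here it functions as i, borrowed from the parallel minor.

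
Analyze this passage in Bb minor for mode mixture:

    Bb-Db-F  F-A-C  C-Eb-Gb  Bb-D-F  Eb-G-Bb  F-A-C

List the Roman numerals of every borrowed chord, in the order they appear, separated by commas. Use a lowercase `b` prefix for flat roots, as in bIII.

I, IV

In Bb minor (with V from harmonic minor) the diatonic chords are Bbm, Cdim, Db, Ebm, F, Gb, Ab. Bb–Db–F = Bbm, F–A–C = F and C–Eb–Gb = Cdim all belong to that set. Bb–D–F doesn't fit — on degree 1 Bb minor would have Bbm (i). Bb is the degree-1 chord of Bb major, so it is the borrowed I. Eb–G–Bb doesn't fit — on degree 4 Bb minor would have Ebm (iv). Eb is the degree-4 chord of Bb major, so it is the borrowed IV.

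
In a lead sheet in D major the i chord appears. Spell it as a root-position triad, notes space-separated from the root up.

The root, D, is scale degree 1 — the same note in D major and D minor; only the chord quality changes. Stacking thirds in D minor on D gives D–F–A.

D F A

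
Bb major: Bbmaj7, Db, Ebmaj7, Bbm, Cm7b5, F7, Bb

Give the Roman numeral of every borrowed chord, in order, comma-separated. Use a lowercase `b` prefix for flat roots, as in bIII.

In Bb major the diatonic chords are Bb, Cm, Dm, Eb, F, Gm, Adim. Of the given chords, Bbmaj7, Ebmaj7, F7 and Bb are diatonic. Db (Db–F–Ab) is not: scale degree 3 in Bb major carries Dm (iii). In Bb minor the chord on that degree is Db, so here it functions as bIII, borrowed from the parallel minor. Bbm (Bb–Db–F) doesn't fit — on degree 1 Bb major would have Bb (I). Bbm is the degree-1 chord of Bb minor, so it is the borrowed i. Cm7b5 (C–Eb–Gb–Bb) is not: scale degree 2 in Bb major carries Cm (ii). In Bb minor the chord on that degree is Cm7b5, so here it functions as iiø7, borrowed from the parallel minor.

bIII, i, iiø7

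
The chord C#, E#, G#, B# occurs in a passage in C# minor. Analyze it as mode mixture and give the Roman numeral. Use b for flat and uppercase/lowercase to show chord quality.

C# is scale degree 1 in C# minor. C#–E#–G#–B# is a major-seventh chord — the form found in C# major, not the diatonic i (C#m). Borrowed into C# minor it is written Imaj7.

Imaj7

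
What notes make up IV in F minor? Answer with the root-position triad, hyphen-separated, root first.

Bb-D-F

IV is built on scale degree 4, which is Bb in both F minor and its parallel. In F major the chord on Bb is Bb–D–F.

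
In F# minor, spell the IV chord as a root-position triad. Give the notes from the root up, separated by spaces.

The root, B, is scale degree 4 — the same note in F# minor and F# major; only the chord quality changes. In F# major the chord on B is B–D#–F#.

B D# F#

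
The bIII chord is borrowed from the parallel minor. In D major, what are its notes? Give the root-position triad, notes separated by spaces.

bIII is built on the lowered scale degree 3. In D major degree 3 is F#; lowered it becomes F. Building the major chord from the parallel minor on F: F–A–C.

F A C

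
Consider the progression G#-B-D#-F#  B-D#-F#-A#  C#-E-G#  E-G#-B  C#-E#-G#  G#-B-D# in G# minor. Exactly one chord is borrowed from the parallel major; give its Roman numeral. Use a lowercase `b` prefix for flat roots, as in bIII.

G# minor has the diatonic set G#m, A#dim, B, C#m, D#, E, F# (with V from harmonic minor). Of the given chords, G#–B–D#–F# = G#m7, B–D#–F#–A# = Bmaj7, C#–E–G# = C#m, E–G#–B = E and G#–B–D# = G#m are diatonic. But C#–E#–G# is foreign: the diatonic iv on degree 4 is C#m, whereas C# comes from G# major. It is labeled IV.

IV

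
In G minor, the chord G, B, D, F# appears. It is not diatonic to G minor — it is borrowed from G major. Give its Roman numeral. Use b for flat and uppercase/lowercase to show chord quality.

Imaj7

G is scale degree 1 in G minor. Diatonically G minor has Gm (i) on that degree; G–B–D–F# is instead the major-seventh chord native to G major, so it takes the label Imaj7.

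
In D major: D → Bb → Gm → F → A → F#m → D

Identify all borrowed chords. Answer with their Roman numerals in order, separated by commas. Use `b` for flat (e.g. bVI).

The diatonic triads in D major are D, Em, F#m, G, A, Bm, C#dim. Of the given chords, D, A and F#m are diatonic. But Bb (Bb–D–F) is foreign: the diatonic vi on degree 6 is Bm, whereas Bb comes from D minor. It is labeled bVI. But Gm (G–Bb–D) is foreign: the diatonic IV on degree 4 is G, whereas Gm comes from D minor. It is labeled iv. F (F–A–C) doesn't fit — on degree 3 D major would have F#m (iii). F is the degree-3 chord of D minor, so it is the borrowed bIII.

bVI, iv, bIII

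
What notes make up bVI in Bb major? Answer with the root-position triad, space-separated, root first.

Scale degree 6 in Bb major is G. bVI uses the lowered form, Gb, taken from Bb minor. Stacking thirds in Bb minor on Gb gives Gb–Bb–Db.

Gb Bb Db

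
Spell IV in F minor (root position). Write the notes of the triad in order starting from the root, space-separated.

Bb D F

IV is built on scale degree 4, which is Bb in both F minor and its parallel. Stacking thirds in F major on Bb gives Bb–D–F.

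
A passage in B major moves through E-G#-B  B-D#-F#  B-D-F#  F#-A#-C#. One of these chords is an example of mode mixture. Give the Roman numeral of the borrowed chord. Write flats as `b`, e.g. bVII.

i

B major has the diatonic set B, C#m, D#m, E, F#, G#m, A#dim. Of the given chords, E–G#–B = E, B–D#–F# = B and F#–A#–C# = F# are diatonic. But B–D–F# is foreign: the diatonic I on degree 1 is B, whereas Bm comes from B minor. It is labeled i.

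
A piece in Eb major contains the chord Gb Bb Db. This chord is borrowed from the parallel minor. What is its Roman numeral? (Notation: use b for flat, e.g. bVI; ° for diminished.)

bIII

Gb is the lowered form of scale degree 3 in Eb major (the diatonic degree 3 is G). The diatonic chord on degree 3 would be Gm (iii), but Gb–Bb–Db is the major chord from Eb minor. As a borrowed chord it is labeled bIII.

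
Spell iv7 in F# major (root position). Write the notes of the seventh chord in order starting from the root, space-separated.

iv7 is built on scale degree 4, which is B in both F# major and its parallel. Stacking thirds in F# minor on B gives B–D–F#–A.

B D F# A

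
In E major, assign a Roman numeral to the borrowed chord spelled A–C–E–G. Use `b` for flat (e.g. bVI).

iv7

A is scale degree 4 in E major. Diatonically E major has A (IV) on that degree; A–C–E–G is instead the minor-seventh chord native to E minor, so it takes the label iv7.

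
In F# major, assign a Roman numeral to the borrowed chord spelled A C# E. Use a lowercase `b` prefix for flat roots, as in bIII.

bIII

In F# major scale degree 3 is A#; A is its lowered form, from F# minor. Diatonically F# major has A#m (iii) on that degree; A–C#–E is instead the major chord native to F# minor, so it takes the label bIII.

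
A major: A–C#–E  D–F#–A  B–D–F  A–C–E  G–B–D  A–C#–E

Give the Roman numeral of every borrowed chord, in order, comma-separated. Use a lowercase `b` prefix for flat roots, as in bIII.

ii°, i, bVII

In A major the diatonic chords are A, Bm, C#m, D, E, F#m, G#dim. A–C#–E = A and D–F#–A = D are both diatonic. B–D–F is not: scale degree 2 in A major carries Bm (ii). In A minor the chord on that degree is Bdim, so here it functions as ii°, borrowed from the parallel minor. A–C–E doesn't fit — on degree 1 A major would have A (I). Am is the degree-1 chord of A minor, so it is the borrowed i. G–B–D doesn't fit — on degree 7 A major would have G#dim (vii°). G is the degree-7 chord of A minor, so it is the borrowed bVII.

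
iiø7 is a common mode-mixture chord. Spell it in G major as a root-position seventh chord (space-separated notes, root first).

A C Eb G

iiø7 is built on scale degree 2, which is A in both G major and its parallel. Building the half-diminished-seventh chord from the parallel minor on A: A–C–Eb–G.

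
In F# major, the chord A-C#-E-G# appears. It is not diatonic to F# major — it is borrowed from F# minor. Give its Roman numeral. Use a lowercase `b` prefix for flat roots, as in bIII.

A is the lowered form of scale degree 3 in F# major (the diatonic degree 3 is A#). A–C#–E–G# is a major-seventh chord — the form found in F# minor, not the diatonic iii (A#m). Borrowed into F# major it is written bIIImaj7.

bIIImaj7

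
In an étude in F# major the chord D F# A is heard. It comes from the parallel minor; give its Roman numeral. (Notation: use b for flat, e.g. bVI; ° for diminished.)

In F# major scale degree 6 is D#; D is its lowered form, from F# minor. Diatonically F# major has D#m (vi) on that degree; D–F#–A is instead the major chord native to F# minor, so it takes the label bVI.

bVI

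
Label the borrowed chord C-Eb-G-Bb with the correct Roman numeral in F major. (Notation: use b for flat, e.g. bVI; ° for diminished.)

C is scale degree 5 in F major. Diatonically F major has C (V) on that degree; C–Eb–G–Bb is instead the minor-seventh chord native to F minor, so it takes the label v7.

v7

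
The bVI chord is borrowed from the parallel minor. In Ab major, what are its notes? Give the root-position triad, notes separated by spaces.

Fb Ab Cb

bVI is built on the lowered scale degree 6. In Ab major degree 6 is F; lowered it becomes Fb. Building the major chord from the parallel minor on Fb: Fb–Ab–Cb.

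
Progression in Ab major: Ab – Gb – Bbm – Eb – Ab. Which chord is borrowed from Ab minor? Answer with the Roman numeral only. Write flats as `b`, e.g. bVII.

bVII

The diatonic triads in Ab major are Ab, Bbm, Cm, Db, Eb, Fm, Gdim. Of the given chords, Ab, Bbm and Eb are diatonic. But Gb (Gb–Bb–Db) is foreign: the diatonic vii° on degree 7 is Gdim, whereas Gb comes from Ab minor. It is labeled bVII.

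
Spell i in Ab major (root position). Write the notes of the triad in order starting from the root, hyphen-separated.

Ab-Cb-Eb

The root, Ab, is scale degree 1 — the same note in Ab major and Ab minor; only the chord quality changes. In Ab minor the chord on Ab is Ab–Cb–Eb.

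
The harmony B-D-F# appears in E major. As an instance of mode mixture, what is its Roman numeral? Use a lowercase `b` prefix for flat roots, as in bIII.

B is scale degree 5 in E major. B–D–F# is a minor chord — the form found in E minor, not the diatonic V (B). Borrowed into E major it is written v.

v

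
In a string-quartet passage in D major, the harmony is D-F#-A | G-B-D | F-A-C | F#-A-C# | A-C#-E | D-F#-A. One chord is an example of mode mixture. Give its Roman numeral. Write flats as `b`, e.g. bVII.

The diatonic triads in D major are D, Em, F#m, G, A, Bm, C#dim. D–F#–A = D, G–B–D = G, F#–A–C# = F#m and A–C#–E = A all belong to that set. F–A–C doesn't fit — on degree 3 D major would have F#m (iii). F is the degree-3 chord of D minor, so it is the borrowed bIII.

bIII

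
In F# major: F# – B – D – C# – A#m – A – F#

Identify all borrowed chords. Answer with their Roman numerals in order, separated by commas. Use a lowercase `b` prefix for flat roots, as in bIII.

In F# major the diatonic chords are F#, G#m, A#m, B, C#, D#m, E#dim. F#, B, C# and A#m all belong to that set. D (D–F#–A) doesn't fit — on degree 6 F# major would have D#m (vi). D is the degree-6 chord of F# minor, so it is the borrowed bVI. But A (A–C#–E) is foreign: the diatonic iii on degree 3 is A#m, whereas A comes from F# minor. It is labeled bIII.

bVI, bIII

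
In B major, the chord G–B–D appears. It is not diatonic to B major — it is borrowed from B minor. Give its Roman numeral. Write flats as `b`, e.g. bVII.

bVI

In B major scale degree 6 is G#; G is its lowered form, from B minor. The diatonic chord on degree 6 would be G#m (vi), but G–B–D is the major chord from B minor. As a borrowed chord it is labeled bVI.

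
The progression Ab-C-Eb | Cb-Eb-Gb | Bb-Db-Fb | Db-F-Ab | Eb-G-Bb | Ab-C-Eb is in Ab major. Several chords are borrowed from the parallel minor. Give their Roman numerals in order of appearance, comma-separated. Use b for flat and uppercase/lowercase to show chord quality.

The diatonic triads in Ab major are Ab, Bbm, Cm, Db, Eb, Fm, Gdim. Ab–C–Eb = Ab, Db–F–Ab = Db and Eb–G–Bb = Eb are all diatonic. Cb–Eb–Gb is not: scale degree 3 in Ab major carries Cm (iii). In Ab minor the chord on that degree is Cb, so here it functions as bIII, borrowed from the parallel minor. But Bb–Db–Fb is foreign: the diatonic ii on degree 2 is Bbm, whereas Bbdim comes from Ab minor. It is labeled ii°.

bIII, ii°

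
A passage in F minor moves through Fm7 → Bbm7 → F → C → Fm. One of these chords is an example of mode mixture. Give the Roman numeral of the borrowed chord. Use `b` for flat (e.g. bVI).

The diatonic triads in F minor (with V from harmonic minor) are Fm, Gdim, Ab, Bbm, C, Db, Eb. Fm7, Bbm7, C and Fm are all diatonic. F (F–A–C) doesn't fit — on degree 1 F minor would have Fm (i). F is the degree-1 chord of F major, so it is the borrowed I.

I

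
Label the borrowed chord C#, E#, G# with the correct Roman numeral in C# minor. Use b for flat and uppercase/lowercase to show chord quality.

I

The root C# is the diatonic 1st degree of C# minor; the borrowing shows in the chord quality. The diatonic chord on degree 1 would be C#m (i), but C#–E#–G# is the major chord from C# major. As a borrowed chord it is labeled I.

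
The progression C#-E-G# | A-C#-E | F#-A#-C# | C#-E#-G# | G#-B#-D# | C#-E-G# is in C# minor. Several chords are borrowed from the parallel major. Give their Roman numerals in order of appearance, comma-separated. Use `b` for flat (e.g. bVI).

IV, I

C# minor has the diatonic set C#m, D#dim, E, F#m, G#, A, B (with V from harmonic minor). C#–E–G# = C#m, A–C#–E = A and G#–B#–D# = G# are all diatonic. But F#–A#–C# is foreign: the diatonic iv on degree 4 is F#m, whereas F# comes from C# major. It is labeled IV. C#–E#–G# doesn't fit — on degree 1 C# minor would have C#m (i). C# is the degree-1 chord of C# major, so it is the borrowed I.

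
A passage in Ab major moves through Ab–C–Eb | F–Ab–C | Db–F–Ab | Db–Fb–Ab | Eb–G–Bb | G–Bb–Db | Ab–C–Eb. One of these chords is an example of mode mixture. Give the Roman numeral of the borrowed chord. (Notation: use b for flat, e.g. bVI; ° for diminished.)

In Ab major the diatonic chords are Ab, Bbm, Cm, Db, Eb, Fm, Gdim. Ab–C–Eb = Ab, F–Ab–C = Fm, Db–F–Ab = Db, Eb–G–Bb = Eb and G–Bb–Db = Gdim all belong to that set. Db–Fb–Ab is not: scale degree 4 in Ab major carries Db (IV). In Ab minor the chord on that degree is Dbm, so here it functions as iv, borrowed from the parallel minor.

iv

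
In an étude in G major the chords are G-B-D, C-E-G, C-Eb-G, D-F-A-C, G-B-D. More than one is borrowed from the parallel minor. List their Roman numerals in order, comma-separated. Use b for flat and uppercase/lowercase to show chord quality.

In G major the diatonic chords are G, Am, Bm, C, D, Em, F#dim. G–B–D = G and C–E–G = C are both diatonic. But C–Eb–G is foreign: the diatonic IV on degree 4 is C, whereas Cm comes from G minor. It is labeled iv. D–F–A–C doesn't fit — on degree 5 G major would have D (V). Dm7 is the degree-5 chord of G minor, so it is the borrowed v7.

iv, v7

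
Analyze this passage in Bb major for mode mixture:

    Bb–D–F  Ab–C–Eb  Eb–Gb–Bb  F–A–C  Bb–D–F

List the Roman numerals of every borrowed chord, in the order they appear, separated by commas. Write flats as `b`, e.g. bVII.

Bb major has the diatonic set Bb, Cm, Dm, Eb, F, Gm, Adim. Of the given chords, Bb–D–F = Bb and F–A–C = F are diatonic. Ab–C–Eb is not: scale degree 7 in Bb major carries Adim (vii°). In Bb minor the chord on that degree is Ab, so here it functions as bVII, borrowed from the parallel minor. Eb–Gb–Bb doesn't fit — on degree 4 Bb major would have Eb (IV). Ebm is the degree-4 chord of Bb minor, so it is the borrowed iv.

bVII, iv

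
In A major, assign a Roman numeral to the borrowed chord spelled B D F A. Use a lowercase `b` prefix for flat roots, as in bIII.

iiø7

B is scale degree 2 in A major. Diatonically A major has Bm (ii) on that degree; B–D–F–A is instead the half-diminished-seventh chord native to A minor, so it takes the label iiø7.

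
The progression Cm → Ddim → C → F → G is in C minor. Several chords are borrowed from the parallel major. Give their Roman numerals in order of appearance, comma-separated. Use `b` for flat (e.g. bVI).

In C minor (with V from harmonic minor) the diatonic chords are Cm, Ddim, Eb, Fm, G, Ab, Bb. Cm, Ddim and G all belong to that set. C (C–E–G) is not: scale degree 1 in C minor carries Cm (i). In C major the chord on that degree is C, so here it functions as I, borrowed from the parallel major. F (F–A–C) is not: scale degree 4 in C minor carries Fm (iv). In C major the chord on that degree is F, so here it functions as IV, borrowed from the parallel major.

I, IV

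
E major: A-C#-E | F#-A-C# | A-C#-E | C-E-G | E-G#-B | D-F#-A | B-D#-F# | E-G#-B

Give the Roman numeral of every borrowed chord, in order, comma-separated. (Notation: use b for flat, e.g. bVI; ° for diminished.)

bVI, bVII

E major has the diatonic set E, F#m, G#m, A, B, C#m, D#dim. Of the given chords, A–C#–E = A, F#–A–C# = F#m, E–G#–B = E and B–D#–F# = B are diatonic. But C–E–G is foreign: the diatonic vi on degree 6 is C#m, whereas C comes from E minor. It is labeled bVI. D–F#–A doesn't fit — on degree 7 E major would have D#dim (vii°). D is the degree-7 chord of E minor, so it is the borrowed bVII.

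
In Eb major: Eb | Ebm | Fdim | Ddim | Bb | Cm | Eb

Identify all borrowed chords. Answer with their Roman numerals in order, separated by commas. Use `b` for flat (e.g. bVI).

In Eb major the diatonic chords are Eb, Fm, Gm, Ab, Bb, Cm, Ddim. Eb, Ddim, Bb and Cm are all diatonic. Ebm (Eb–Gb–Bb) doesn't fit — on degree 1 Eb major would have Eb (I). Ebm is the degree-1 chord of Eb minor, so it is the borrowed i. Fdim (F–Ab–Cb) is not: scale degree 2 in Eb major carries Fm (ii). In Eb minor the chord on that degree is Fdim, so here it functions as ii°, borrowed from the parallel minor.

i, ii°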